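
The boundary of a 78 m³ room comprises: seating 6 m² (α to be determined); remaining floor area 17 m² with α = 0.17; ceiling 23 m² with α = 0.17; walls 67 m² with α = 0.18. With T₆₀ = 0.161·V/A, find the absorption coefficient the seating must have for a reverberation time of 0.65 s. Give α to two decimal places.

0.08

From T₆₀ = 0.161·V/A, the target T₆₀ = 0.65 s needs A = 0.161·78/0.65 = 19.32 m².
Absorption from the other surfaces = 17·0.17 + 23·0.17 + 67·0.18 = 18.86 m², so the seating must supply 0.46 m² over 6 m².
α = 0.46/6 = 0.077.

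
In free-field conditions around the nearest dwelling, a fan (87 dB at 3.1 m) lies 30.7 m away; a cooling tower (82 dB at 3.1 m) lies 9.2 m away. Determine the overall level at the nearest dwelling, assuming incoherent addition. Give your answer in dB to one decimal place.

First find each source's level at the receiver (point-source: −20·log₁₀(r/r_ref)), then combine on an intensity basis.
fan: 87 − 20·log₁₀(30.7/3.1) = 87 − 19.92 = 67.08 dB.
cooling tower: 82 − 20·log₁₀(9.2/3.1) = 82 − 9.45 = 72.55 dB.
Σ 10^(L/10) = 2.311e+07 → L_total = 10·log₁₀(2.311e+07) = 73.64 dB.

73.6 dB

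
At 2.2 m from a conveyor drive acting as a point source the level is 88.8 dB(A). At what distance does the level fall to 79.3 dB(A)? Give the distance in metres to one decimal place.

Point-source spreading drops the level by 20·log₁₀(r₂/r₁); inverting, r₂/r₁ = 10^(ΔL/20).
r₂ = 2.2·10^((88.8−79.3)/20) = 2.2·10^(9.5/20) = 6.57 m.

6.6 m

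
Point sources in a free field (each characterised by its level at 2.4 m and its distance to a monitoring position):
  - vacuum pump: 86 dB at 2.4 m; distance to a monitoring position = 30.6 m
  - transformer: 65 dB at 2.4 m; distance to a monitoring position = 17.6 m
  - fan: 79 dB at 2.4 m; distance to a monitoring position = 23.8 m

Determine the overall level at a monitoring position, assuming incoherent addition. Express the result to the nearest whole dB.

65 dB

First find each source's level at the receiver (point-source: −20·log₁₀(r/r_ref)), then combine on an intensity basis.
vacuum pump: 86 − 20·log₁₀(30.6/2.4) = 86 − 22.11 = 63.89 dB.
transformer: 65 − 20·log₁₀(17.6/2.4) = 65 − 17.31 = 47.69 dB.
fan: 79 − 20·log₁₀(23.8/2.4) = 79 − 19.93 = 59.07 dB.
Σ 10^(L/10) = 3.315e+06 → L_total = 10·log₁₀(3.315e+06) = 65.21 dB.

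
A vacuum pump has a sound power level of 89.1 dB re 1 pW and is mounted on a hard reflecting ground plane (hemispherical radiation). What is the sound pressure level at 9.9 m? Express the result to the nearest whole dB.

61 dB

Free-field hemispherical radiation: L_p = L_w − 10·log₁₀(2π·r²), r = 9.9 m.
2π·r² = 615.8 m², 10·log₁₀ of that is 27.895 dB.
L_p = 89.1 − 27.895 = 61.21 dB.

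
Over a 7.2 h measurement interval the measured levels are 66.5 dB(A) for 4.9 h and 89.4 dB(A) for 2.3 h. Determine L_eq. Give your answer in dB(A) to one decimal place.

84.5 dB(A)

L_eq = 10·log₁₀[(1/T)·Σ tᵢ·10^(Lᵢ/10)] with T = 7.2 h.
Σ tᵢ·10^(Lᵢ/10) = 4.9·10^(66.5/10) + 2.3·10^(89.4/10) = 2.025e+09.
L_eq = 10·log₁₀(2.025e+09/7.2) = 84.49 dB(A).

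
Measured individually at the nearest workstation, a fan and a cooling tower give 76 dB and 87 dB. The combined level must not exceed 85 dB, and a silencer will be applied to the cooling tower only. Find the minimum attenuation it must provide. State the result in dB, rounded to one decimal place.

The untreated sources together contribute 10^(76/10) = 3.981e+07, i.e. 76.00 dB.
The limit corresponds to 10^(85/10) = 3.162e+08; subtracting the fixed part leaves 2.764e+08 for the cooling tower, i.e. 84.42 dB.
Required insertion loss = 87 − 84.42 = 2.58 dB.

2.6 dB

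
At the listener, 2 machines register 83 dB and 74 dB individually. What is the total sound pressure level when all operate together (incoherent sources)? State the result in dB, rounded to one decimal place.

For uncorrelated sources the intensities add, so convert each level to linear form, sum, and take 10·log₁₀ of the total.
Σ 10^(L/10) = 10^(83/10) + 10^(74/10) = 2.246e+08.
L_total = 10·log₁₀(2.246e+08) = 83.51 dB.

83.5 dB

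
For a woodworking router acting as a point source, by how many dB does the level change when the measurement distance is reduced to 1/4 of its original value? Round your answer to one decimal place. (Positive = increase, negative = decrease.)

+12.0 dB

With spherical spreading the level changes by −20·log₁₀(r₂/r₁).
ΔL = −20·log₁₀(0.25) = +12.04 dB.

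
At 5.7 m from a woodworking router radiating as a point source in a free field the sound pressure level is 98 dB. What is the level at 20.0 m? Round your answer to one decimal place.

Point-source attenuation: ΔL = 20·log₁₀(r₂/r₁) = 20·log₁₀(20.0/5.7) = 10.903 dB.
L₂ = 98 − 20·log₁₀(20.0/5.7) = 98 − 10.903 = 87.10 dB.

87.1 dB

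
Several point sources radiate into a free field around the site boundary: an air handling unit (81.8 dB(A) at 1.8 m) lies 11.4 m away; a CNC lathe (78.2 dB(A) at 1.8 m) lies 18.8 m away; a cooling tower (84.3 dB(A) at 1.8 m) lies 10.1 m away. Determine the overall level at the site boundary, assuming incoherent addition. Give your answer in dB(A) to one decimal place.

71.1 dB(A)

Propagate each source to the receiver with L = L_ref − 20·log₁₀(r/r_ref), then add intensities.
air handling unit: 81.8 − 20·log₁₀(11.4/1.8) = 81.8 − 16.03 = 65.77 dB(A).
CNC lathe: 78.2 − 20·log₁₀(18.8/1.8) = 78.2 − 20.38 = 57.82 dB(A).
cooling tower: 84.3 − 20·log₁₀(10.1/1.8) = 84.3 − 14.98 = 69.32 dB(A).
Σ 10^(L/10) = 1.293e+07 → L_total = 10·log₁₀(1.293e+07) = 71.12 dB(A).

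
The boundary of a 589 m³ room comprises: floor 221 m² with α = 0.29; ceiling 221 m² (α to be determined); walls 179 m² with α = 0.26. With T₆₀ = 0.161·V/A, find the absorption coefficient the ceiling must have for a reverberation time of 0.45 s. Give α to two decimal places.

Required total absorption A = 0.161·589/0.45 = 210.73 m².
Absorption from the other surfaces = 221·0.29 + 179·0.26 = 110.63 m², so the ceiling must supply 100.10 m² over 221 m².
α = 100.10/221 = 0.453.

0.45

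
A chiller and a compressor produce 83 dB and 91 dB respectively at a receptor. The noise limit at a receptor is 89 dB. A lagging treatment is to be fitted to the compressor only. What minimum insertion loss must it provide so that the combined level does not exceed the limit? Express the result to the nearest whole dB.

3 dB

Everything except the compressor sums to 10^(83/10) = 1.995e+08 in linear terms, 83.00 dB.
The limit corresponds to 10^(89/10) = 7.943e+08; subtracting the fixed part leaves 5.948e+08 for the compressor, i.e. 87.74 dB.
So the compressor must be reduced from 91 to 87.74 dB: IL = 3.26 dB.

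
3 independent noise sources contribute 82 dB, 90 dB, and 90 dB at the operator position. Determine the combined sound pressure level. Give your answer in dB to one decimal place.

93.3 dB

For uncorrelated sources the intensities add, so convert each level to linear form, sum, and take 10·log₁₀ of the total.
Σ 10^(L/10) = 10^(82/10) + 10^(90/10) + 10^(90/10) = 2.158e+09.
L_total = 10·log₁₀(2.158e+09) = 93.34 dB.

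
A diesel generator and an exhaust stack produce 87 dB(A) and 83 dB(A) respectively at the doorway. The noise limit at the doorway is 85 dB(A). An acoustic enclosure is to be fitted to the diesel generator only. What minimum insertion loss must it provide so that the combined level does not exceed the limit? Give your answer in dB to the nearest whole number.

The untreated sources together contribute 10^(83/10) = 1.995e+08, i.e. 83.00 dB(A).
To meet 85 dB(A) overall, the treated diesel generator may contribute at most 10^(85/10) − 1.995e+08 = 1.167e+08, i.e. 80.67 dB(A).
So the diesel generator must be reduced from 87 to 80.67 dB(A): IL = 6.33 dB.

6 dB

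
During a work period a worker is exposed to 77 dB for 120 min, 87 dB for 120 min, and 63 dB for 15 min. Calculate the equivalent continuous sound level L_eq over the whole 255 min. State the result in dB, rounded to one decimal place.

Weight each interval's intensity by its duration and average over T = 255 min:
Σ tᵢ·10^(Lᵢ/10) = 120·10^(77/10) + 120·10^(87/10) + 15·10^(63/10) = 6.619e+10.
L_eq = 10·log₁₀(6.619e+10/255) = 84.14 dB.

84.1 dB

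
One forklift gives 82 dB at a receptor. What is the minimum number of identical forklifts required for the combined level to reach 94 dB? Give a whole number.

N identical sources give L₁ + 10·log₁₀ N, so require 10·log₁₀ N ≥ 94 − 82 = 12.0 dB.
N ≥ 10^(12.0/10) = 15.849, so N = 16.

16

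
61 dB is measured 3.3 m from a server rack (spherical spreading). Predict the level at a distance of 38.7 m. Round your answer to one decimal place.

39.6 dB

For a point source, L₂ = L₁ − 20·log₁₀(r₂/r₁).
L₂ = 61 − 20·log₁₀(38.7/3.3) = 61 − 21.384 = 39.62 dB.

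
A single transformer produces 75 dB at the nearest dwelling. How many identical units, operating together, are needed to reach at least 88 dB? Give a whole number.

20

N identical sources give L₁ + 10·log₁₀ N, so require 10·log₁₀ N ≥ 88 − 75 = 13.0 dB.
N ≥ 10^(13.0/10) = 19.953, so N = 20.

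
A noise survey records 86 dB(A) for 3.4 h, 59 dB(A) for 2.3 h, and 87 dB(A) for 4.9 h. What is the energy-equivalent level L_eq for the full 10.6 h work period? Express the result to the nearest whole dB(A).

Weight each interval's intensity by its duration and average over T = 10.6 h:
Σ tᵢ·10^(Lᵢ/10) = 3.4·10^(86/10) + 2.3·10^(59/10) + 4.9·10^(87/10) = 3.811e+09.
L_eq = 10·log₁₀(3.811e+09/10.6) = 85.56 dB(A).

86 dB(A)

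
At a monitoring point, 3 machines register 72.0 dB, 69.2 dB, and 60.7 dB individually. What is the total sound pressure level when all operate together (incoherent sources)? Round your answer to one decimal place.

74.0 dB

Incoherent sources combine by intensity addition: L_total = 10·log₁₀(Σ 10^(L_i/10)).
Σ 10^(L/10) = 10^(72.0/10) + 10^(69.2/10) + 10^(60.7/10) = 2.534e+07.
L_total = 10·log₁₀(2.534e+07) = 74.04 dB.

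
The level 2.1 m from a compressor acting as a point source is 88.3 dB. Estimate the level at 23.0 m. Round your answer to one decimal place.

For a point source, L₂ = L₁ − 20·log₁₀(r₂/r₁).
L₂ = 88.3 − 20·log₁₀(23.0/2.1) = 88.3 − 20.790 = 67.51 dB.

67.5 dB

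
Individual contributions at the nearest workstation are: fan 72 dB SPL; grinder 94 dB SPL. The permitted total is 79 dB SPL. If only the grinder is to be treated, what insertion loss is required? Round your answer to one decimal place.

16.0 dB

Everything except the grinder sums to 10^(72/10) = 1.585e+07 in linear terms, 72.00 dB SPL.
The limit corresponds to 10^(79/10) = 7.943e+07; subtracting the fixed part leaves 6.358e+07 for the grinder, i.e. 78.03 dB SPL.
Required insertion loss = 94 − 78.03 = 15.97 dB.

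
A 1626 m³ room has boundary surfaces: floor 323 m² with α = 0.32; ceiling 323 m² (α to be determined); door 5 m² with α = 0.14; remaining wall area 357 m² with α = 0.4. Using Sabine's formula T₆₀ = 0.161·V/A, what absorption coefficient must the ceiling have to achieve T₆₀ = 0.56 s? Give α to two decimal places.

From T₆₀ = 0.161·V/A, the target T₆₀ = 0.56 s needs A = 0.161·1626/0.56 = 467.47 m².
Absorption from the other surfaces = 323·0.32 + 5·0.14 + 357·0.4 = 246.86 m², so the ceiling must supply 220.61 m² over 323 m².
α = 220.61/323 = 0.683.

0.68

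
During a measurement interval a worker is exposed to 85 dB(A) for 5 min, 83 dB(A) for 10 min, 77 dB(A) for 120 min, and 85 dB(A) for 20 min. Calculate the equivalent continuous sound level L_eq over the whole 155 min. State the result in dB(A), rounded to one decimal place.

L_eq = 10·log₁₀[(1/T)·Σ tᵢ·10^(Lᵢ/10)] with T = 155 min.
Σ tᵢ·10^(Lᵢ/10) = 5·10^(85/10) + 10·10^(83/10) + 120·10^(77/10) + 20·10^(85/10) = 1.592e+10.
L_eq = 10·log₁₀(1.592e+10/155) = 80.11 dB(A).

80.1 dB(A)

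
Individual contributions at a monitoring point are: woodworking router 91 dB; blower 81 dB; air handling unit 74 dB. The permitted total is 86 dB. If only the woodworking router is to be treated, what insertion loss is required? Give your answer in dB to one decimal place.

Fixed contribution from the other sources: Σ 10^(L/10) = 10^(81/10) + 10^(74/10) = 1.510e+08 (81.79 dB).
To meet 86 dB overall, the treated woodworking router may contribute at most 10^(86/10) − 1.510e+08 = 2.471e+08, i.e. 83.93 dB.
Required insertion loss = 91 − 83.93 = 7.07 dB.

7.1 dB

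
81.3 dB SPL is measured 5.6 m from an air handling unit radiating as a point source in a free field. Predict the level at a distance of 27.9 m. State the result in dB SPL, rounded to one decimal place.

For a point source, L₂ = L₁ − 20·log₁₀(r₂/r₁).
L₂ = 81.3 − 20·log₁₀(27.9/5.6) = 81.3 − 13.948 = 67.35 dB SPL.

67.4 dB SPL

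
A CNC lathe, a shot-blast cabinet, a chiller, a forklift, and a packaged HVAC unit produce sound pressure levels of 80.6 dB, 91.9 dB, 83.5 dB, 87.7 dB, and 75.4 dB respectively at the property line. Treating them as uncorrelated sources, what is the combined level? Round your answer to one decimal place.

94.0 dB

Incoherent sources combine by intensity addition: L_total = 10·log₁₀(Σ 10^(L_i/10)).
Σ 10^(L/10) = 10^(80.6/10) + 10^(91.9/10) + 10^(83.5/10) + 10^(87.7/10) + 10^(75.4/10) = 2.511e+09.
L_total = 10·log₁₀(2.511e+09) = 94.00 dB.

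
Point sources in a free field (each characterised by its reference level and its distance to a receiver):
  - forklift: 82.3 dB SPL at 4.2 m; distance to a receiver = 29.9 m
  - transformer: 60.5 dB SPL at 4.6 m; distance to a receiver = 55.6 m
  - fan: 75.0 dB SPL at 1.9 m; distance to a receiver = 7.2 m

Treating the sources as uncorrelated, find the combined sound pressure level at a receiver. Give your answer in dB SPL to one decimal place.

67.5 dB SPL

Propagate each source to the receiver with L = L_ref − 20·log₁₀(r/r_ref), then add intensities.
forklift: 82.3 − 20·log₁₀(29.9/4.2) = 82.3 − 17.05 = 65.25 dB SPL.
transformer: 60.5 − 20·log₁₀(55.6/4.6) = 60.5 − 21.65 = 38.85 dB SPL.
fan: 75.0 − 20·log₁₀(7.2/1.9) = 75.0 − 11.57 = 63.43 dB SPL.
Σ 10^(L/10) = 5.561e+06 → L_total = 10·log₁₀(5.561e+06) = 67.45 dB SPL.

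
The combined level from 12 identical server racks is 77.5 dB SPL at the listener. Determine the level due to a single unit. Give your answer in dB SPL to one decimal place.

12 equal contributions raise the level by 10·log₁₀ 12 = 10.792 dB, so each unit alone gives 77.5 − 10.792.

66.7 dB SPL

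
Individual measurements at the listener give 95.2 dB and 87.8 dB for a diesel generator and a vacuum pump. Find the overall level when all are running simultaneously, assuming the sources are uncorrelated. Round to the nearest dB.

Incoherent sources combine by intensity addition: L_total = 10·log₁₀(Σ 10^(L_i/10)).
Σ 10^(L/10) = 10^(95.2/10) + 10^(87.8/10) = 3.914e+09.
L_total = 10·log₁₀(3.914e+09) = 95.93 dB.

96 dB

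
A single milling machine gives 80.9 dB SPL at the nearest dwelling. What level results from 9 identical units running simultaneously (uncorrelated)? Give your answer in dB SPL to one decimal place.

With 9 equal, uncorrelated contributions the intensity is 9× that of one unit, giving a rise of 10·log₁₀ 9.
L_total = 80.9 + 10·log₁₀(9) = 80.9 + 9.542 = 90.44 dB SPL.

90.4 dB SPL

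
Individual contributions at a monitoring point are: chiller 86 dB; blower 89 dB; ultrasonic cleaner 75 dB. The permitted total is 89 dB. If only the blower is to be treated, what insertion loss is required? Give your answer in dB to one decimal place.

Fixed contribution from the other sources: Σ 10^(L/10) = 10^(86/10) + 10^(75/10) = 4.297e+08 (86.33 dB).
To meet 89 dB overall, the treated blower may contribute at most 10^(89/10) − 4.297e+08 = 3.646e+08, i.e. 85.62 dB.
Required insertion loss = 89 − 85.62 = 3.38 dB.

3.4 dB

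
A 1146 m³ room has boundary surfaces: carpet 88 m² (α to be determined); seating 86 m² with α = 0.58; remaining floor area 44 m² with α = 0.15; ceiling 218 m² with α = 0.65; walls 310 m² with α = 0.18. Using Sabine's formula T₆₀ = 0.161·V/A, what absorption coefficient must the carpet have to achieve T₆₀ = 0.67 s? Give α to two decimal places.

0.24

From T₆₀ = 0.161·V/A, the target T₆₀ = 0.67 s needs A = 0.161·1146/0.67 = 275.38 m².
Absorption from the other surfaces = 86·0.58 + 44·0.15 + 218·0.65 + 310·0.18 = 253.98 m², so the carpet must supply 21.40 m² over 88 m².
α = 21.40/88 = 0.243.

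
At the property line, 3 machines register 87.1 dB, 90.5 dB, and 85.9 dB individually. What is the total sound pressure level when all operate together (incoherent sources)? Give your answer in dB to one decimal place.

93.1 dB

For uncorrelated sources the intensities add, so convert each level to linear form, sum, and take 10·log₁₀ of the total.
Σ 10^(L/10) = 10^(87.1/10) + 10^(90.5/10) + 10^(85.9/10) = 2.024e+09.
L_total = 10·log₁₀(2.024e+09) = 93.06 dB.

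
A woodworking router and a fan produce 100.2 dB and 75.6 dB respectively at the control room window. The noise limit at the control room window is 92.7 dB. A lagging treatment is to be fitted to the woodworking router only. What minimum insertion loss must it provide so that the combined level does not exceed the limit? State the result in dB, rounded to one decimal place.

7.6 dB

The untreated sources together contribute 10^(75.6/10) = 3.631e+07, i.e. 75.60 dB.
To meet 92.7 dB overall, the treated woodworking router may contribute at most 10^(92.7/10) − 3.631e+07 = 1.826e+09, i.e. 92.61 dB.
Required insertion loss = 100.2 − 92.61 = 7.59 dB.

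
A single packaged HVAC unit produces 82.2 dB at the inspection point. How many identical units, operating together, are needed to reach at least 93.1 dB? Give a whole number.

13

The shortfall is 93.1 − 82.2 = 10.9 dB, and N units add 10·log₁₀ N, so need 10·log₁₀ N ≥ 10.9.
N ≥ 10^(10.9/10) = 12.303, so N = 13.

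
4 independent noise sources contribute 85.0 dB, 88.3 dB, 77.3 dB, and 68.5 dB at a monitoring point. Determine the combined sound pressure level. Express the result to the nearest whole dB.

90 dB

Incoherent sources combine by intensity addition: L_total = 10·log₁₀(Σ 10^(L_i/10)).
Σ 10^(L/10) = 10^(85.0/10) + 10^(88.3/10) + 10^(77.3/10) + 10^(68.5/10) = 1.053e+09.
L_total = 10·log₁₀(1.053e+09) = 90.22 dB.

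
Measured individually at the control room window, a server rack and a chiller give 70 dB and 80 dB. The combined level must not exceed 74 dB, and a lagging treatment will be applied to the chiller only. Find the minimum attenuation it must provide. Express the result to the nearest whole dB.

8 dB

Everything except the chiller sums to 10^(70/10) = 1.000e+07 in linear terms, 70.00 dB.
To meet 74 dB overall, the treated chiller may contribute at most 10^(74/10) − 1.000e+07 = 1.512e+07, i.e. 71.80 dB.
Required insertion loss = 80 − 71.80 = 8.20 dB.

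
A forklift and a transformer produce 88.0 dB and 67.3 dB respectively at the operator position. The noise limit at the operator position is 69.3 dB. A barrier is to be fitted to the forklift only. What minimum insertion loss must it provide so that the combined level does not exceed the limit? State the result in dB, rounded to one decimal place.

Fixed contribution from the other source: Σ 10^(L/10) = 10^(67.3/10) = 5.370e+06 (67.30 dB).
The limit corresponds to 10^(69.3/10) = 8.511e+06; subtracting the fixed part leaves 3.141e+06 for the forklift, i.e. 64.97 dB.
Required insertion loss = 88.0 − 64.97 = 23.03 dB.

23.0 dB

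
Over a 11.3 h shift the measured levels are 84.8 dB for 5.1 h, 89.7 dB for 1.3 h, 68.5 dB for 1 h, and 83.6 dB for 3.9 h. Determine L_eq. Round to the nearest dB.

85 dB

Weight each interval's intensity by its duration and average over T = 11.3 h:
Σ tᵢ·10^(Lᵢ/10) = 5.1·10^(84.8/10) + 1.3·10^(89.7/10) + 1·10^(68.5/10) + 3.9·10^(83.6/10) = 3.654e+09.
L_eq = 10·log₁₀(3.654e+09/11.3) = 85.10 dB.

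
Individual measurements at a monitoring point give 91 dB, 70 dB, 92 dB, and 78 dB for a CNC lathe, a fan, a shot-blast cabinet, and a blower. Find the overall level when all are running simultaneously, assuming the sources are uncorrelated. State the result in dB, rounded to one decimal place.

94.6 dB

For uncorrelated sources the intensities add, so convert each level to linear form, sum, and take 10·log₁₀ of the total.
Σ 10^(L/10) = 10^(91/10) + 10^(70/10) + 10^(92/10) + 10^(78/10) = 2.917e+09.
L_total = 10·log₁₀(2.917e+09) = 94.65 dB.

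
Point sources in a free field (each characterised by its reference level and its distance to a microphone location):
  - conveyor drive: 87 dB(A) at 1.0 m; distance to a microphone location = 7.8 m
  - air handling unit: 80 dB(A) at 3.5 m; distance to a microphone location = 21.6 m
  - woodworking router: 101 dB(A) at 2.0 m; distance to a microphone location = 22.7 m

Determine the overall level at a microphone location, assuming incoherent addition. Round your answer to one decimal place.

80.4 dB(A)

Propagate each source to the receiver with L = L_ref − 20·log₁₀(r/r_ref), then add intensities.
conveyor drive: 87 − 20·log₁₀(7.8/1.0) = 87 − 17.84 = 69.16 dB(A).
air handling unit: 80 − 20·log₁₀(21.6/3.5) = 80 − 15.81 = 64.19 dB(A).
woodworking router: 101 − 20·log₁₀(22.7/2.0) = 101 − 21.10 = 79.90 dB(A).
Σ 10^(L/10) = 1.086e+08 → L_total = 10·log₁₀(1.086e+08) = 80.36 dB(A).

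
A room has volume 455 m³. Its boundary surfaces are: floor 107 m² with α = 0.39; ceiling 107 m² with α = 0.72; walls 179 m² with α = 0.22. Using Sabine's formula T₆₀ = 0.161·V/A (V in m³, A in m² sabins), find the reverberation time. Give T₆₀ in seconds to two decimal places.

A = Σ Sᵢαᵢ = 107·0.39 + 107·0.72 + 179·0.22 = 158.15 m².
T₆₀ = 0.161 × 455 / 158.15 = 0.463 s.

0.46 s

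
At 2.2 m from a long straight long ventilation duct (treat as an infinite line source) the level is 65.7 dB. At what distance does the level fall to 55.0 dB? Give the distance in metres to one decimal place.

25.8 m

The 10.7 dB drop corresponds to a distance ratio of 10^(10.7/10) for a line source.
r₂ = 2.2·10^((65.7−55.0)/10) = 2.2·10^(10.7/10) = 25.85 m.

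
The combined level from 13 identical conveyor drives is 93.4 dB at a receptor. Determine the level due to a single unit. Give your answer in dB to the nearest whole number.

Dividing the total intensity by 13 lowers the level by 10·log₁₀ 13 = 11.139 dB: L₁ = 93.4 − 11.139.

82 dB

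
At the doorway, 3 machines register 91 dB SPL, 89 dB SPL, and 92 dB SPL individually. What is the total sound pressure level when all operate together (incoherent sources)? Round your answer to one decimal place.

For uncorrelated sources the intensities add, so convert each level to linear form, sum, and take 10·log₁₀ of the total.
Σ 10^(L/10) = 10^(91/10) + 10^(89/10) + 10^(92/10) = 3.638e+09.
L_total = 10·log₁₀(3.638e+09) = 95.61 dB SPL.

95.6 dB SPL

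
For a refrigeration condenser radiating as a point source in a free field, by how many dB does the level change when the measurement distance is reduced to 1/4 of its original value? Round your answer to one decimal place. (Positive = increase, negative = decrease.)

+12.0 dB

With spherical spreading the level changes by −20·log₁₀(r₂/r₁).
ΔL = −20·log₁₀(0.25) = +12.04 dB.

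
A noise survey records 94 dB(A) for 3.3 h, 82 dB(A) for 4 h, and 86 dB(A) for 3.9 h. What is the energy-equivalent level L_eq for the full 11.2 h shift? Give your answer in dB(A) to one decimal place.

L_eq = 10·log₁₀[(1/T)·Σ tᵢ·10^(Lᵢ/10)] with T = 11.2 h.
Σ tᵢ·10^(Lᵢ/10) = 3.3·10^(94/10) + 4·10^(82/10) + 3.9·10^(86/10) = 1.048e+10.
L_eq = 10·log₁₀(1.048e+10/11.2) = 89.71 dB(A).

89.7 dB(A)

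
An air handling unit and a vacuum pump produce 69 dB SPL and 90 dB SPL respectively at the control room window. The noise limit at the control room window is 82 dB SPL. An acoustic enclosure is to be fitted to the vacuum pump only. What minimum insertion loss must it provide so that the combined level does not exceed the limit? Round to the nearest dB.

The untreated sources together contribute 10^(69/10) = 7.943e+06, i.e. 69.00 dB SPL.
To meet 82 dB SPL overall, the treated vacuum pump may contribute at most 10^(82/10) − 7.943e+06 = 1.505e+08, i.e. 81.78 dB SPL.
Required insertion loss = 90 − 81.78 = 8.22 dB.

8 dB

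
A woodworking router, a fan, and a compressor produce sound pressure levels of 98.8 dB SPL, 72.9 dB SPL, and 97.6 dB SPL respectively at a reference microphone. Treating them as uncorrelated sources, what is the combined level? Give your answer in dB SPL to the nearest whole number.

Incoherent sources combine by intensity addition: L_total = 10·log₁₀(Σ 10^(L_i/10)).
Σ 10^(L/10) = 10^(98.8/10) + 10^(72.9/10) + 10^(97.6/10) = 1.336e+10.
L_total = 10·log₁₀(1.336e+10) = 101.26 dB SPL.

101 dB SPL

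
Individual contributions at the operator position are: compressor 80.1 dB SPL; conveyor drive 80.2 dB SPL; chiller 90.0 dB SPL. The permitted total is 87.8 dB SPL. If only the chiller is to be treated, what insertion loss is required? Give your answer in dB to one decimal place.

4.0 dB

The untreated sources together contribute 10^(80.1/10) + 10^(80.2/10) = 2.070e+08, i.e. 83.16 dB SPL.
The limit corresponds to 10^(87.8/10) = 6.026e+08; subtracting the fixed part leaves 3.955e+08 for the chiller, i.e. 85.97 dB SPL.
So the chiller must be reduced from 90.0 to 85.97 dB SPL: IL = 4.03 dB.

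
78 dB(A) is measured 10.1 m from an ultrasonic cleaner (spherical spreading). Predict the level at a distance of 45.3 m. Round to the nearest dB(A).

65 dB(A)

Spherical spreading from a point source gives a 20·log₁₀(r₂/r₁) drop.
L₂ = 78 − 20·log₁₀(45.3/10.1) = 78 − 13.036 = 64.96 dB(A).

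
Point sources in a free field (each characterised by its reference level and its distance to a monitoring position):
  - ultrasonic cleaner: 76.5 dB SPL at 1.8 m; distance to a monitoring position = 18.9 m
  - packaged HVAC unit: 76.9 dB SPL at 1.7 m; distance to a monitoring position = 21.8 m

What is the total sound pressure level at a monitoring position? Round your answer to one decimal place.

58.5 dB SPL

Apply inverse-square spreading to bring every level to the receiver, then sum 10^(L/10).
ultrasonic cleaner: 76.5 − 20·log₁₀(18.9/1.8) = 76.5 − 20.42 = 56.08 dB SPL.
packaged HVAC unit: 76.9 − 20·log₁₀(21.8/1.7) = 76.9 − 22.16 = 54.74 dB SPL.
Σ 10^(L/10) = 7.030e+05 → L_total = 10·log₁₀(7.030e+05) = 58.47 dB SPL.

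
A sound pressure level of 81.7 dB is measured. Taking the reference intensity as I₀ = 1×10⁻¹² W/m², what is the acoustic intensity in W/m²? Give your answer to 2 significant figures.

0.00015 W/m²

L = 10·log₁₀(I/I₀) ⇒ I = I₀·10^(L/10) = 10⁻¹² × 10^8.17.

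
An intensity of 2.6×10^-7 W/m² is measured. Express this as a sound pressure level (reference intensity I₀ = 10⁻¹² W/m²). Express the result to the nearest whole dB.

L = 10·log₁₀(I/I₀) = 10·log₁₀(2.6×10^-7/10⁻¹²) = 10·log₁₀(2.6×10^5).
L = 10·(0.4150 + 5) = 54.15 dB.

54 dB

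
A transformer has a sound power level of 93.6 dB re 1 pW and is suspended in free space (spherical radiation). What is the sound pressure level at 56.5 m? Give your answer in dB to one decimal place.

47.6 dB

L_p = L_w − 10·log₁₀(4π·r²) with r = 56.5 m.
4π·r² = 4.011e+04 m², 10·log₁₀ of that is 46.033 dB.
L_p = 93.6 − 46.033 = 47.57 dB.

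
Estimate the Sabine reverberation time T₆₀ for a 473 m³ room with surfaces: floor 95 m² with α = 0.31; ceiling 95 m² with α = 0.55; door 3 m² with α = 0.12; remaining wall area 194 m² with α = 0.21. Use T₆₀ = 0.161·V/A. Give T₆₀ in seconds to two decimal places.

0.62 s

Total absorption A = 95·0.31 + 95·0.55 + 3·0.12 + 194·0.21 = 122.80 m² sabins.
T₆₀ = 0.161·V/A = 0.161·473/122.80 = 0.620 s.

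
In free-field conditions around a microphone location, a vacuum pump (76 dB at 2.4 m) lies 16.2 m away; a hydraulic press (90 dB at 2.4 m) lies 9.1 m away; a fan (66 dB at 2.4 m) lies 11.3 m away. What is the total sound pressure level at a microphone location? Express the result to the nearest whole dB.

Propagate each source to the receiver with L = L_ref − 20·log₁₀(r/r_ref), then add intensities.
vacuum pump: 76 − 20·log₁₀(16.2/2.4) = 76 − 16.59 = 59.41 dB.
hydraulic press: 90 − 20·log₁₀(9.1/2.4) = 90 − 11.58 = 78.42 dB.
fan: 66 − 20·log₁₀(11.3/2.4) = 66 − 13.46 = 52.54 dB.
Σ 10^(L/10) = 7.061e+07 → L_total = 10·log₁₀(7.061e+07) = 78.49 dB.

78 dB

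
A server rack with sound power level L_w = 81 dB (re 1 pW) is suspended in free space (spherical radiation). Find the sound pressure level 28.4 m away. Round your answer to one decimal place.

L_p = L_w − 10·log₁₀(4π·r²) with r = 28.4 m.
4π·r² = 1.014e+04 m², 10·log₁₀ of that is 40.058 dB.
L_p = 81 − 40.058 = 40.94 dB.

40.9 dB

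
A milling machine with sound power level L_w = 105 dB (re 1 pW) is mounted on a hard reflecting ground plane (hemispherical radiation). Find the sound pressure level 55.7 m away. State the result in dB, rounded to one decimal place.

62.1 dB

L_p = L_w − 10·log₁₀(2π·r²) with r = 55.7 m.
2π·r² = 1.949e+04 m², 10·log₁₀ of that is 42.899 dB.
L_p = 105 − 42.899 = 62.10 dB.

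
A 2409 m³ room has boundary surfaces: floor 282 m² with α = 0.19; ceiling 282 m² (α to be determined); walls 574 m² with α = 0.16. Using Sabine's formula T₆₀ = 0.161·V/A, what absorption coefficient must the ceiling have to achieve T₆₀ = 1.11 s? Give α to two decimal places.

0.72

Required total absorption A = 0.161·2409/1.11 = 349.41 m².
Absorption from the other surfaces = 282·0.19 + 574·0.16 = 145.42 m², so the ceiling must supply 203.99 m² over 282 m².
α = 203.99/282 = 0.723.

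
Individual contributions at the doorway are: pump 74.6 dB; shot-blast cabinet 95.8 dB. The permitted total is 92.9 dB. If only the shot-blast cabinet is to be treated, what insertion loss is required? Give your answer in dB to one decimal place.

3.0 dB

Everything except the shot-blast cabinet sums to 10^(74.6/10) = 2.884e+07 in linear terms, 74.60 dB.
The limit corresponds to 10^(92.9/10) = 1.950e+09; subtracting the fixed part leaves 1.921e+09 for the shot-blast cabinet, i.e. 92.84 dB.
So the shot-blast cabinet must be reduced from 95.8 to 92.84 dB: IL = 2.96 dB.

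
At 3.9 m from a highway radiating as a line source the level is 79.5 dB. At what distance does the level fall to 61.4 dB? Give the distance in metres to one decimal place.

Line-source spreading drops the level by 10·log₁₀(r₂/r₁); inverting, r₂/r₁ = 10^(ΔL/10).
r₂ = 3.9·10^((79.5−61.4)/10) = 3.9·10^(18.1/10) = 251.81 m.

251.8 m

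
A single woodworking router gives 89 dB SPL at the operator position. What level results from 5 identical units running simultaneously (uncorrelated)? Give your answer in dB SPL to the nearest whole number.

96 dB SPL

N identical incoherent sources raise the level by 10·log₁₀ N.
L_total = 89 + 10·log₁₀(5) = 89 + 6.990 = 95.99 dB SPL.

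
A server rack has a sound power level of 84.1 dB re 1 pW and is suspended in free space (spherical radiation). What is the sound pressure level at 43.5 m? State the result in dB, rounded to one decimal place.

40.3 dB

L_p = L_w − 10·log₁₀(4π·r²) with r = 43.5 m.
4π·r² = 2.378e+04 m², 10·log₁₀ of that is 43.762 dB.
L_p = 84.1 − 43.762 = 40.34 dB.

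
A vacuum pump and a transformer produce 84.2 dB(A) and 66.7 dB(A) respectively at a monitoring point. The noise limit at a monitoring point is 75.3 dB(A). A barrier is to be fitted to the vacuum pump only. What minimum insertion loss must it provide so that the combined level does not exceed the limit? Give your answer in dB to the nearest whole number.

Fixed contribution from the other source: Σ 10^(L/10) = 10^(66.7/10) = 4.677e+06 (66.70 dB(A)).
The limit corresponds to 10^(75.3/10) = 3.388e+07; subtracting the fixed part leaves 2.921e+07 for the vacuum pump, i.e. 74.65 dB(A).
So the vacuum pump must be reduced from 84.2 to 74.65 dB(A): IL = 9.55 dB.

10 dB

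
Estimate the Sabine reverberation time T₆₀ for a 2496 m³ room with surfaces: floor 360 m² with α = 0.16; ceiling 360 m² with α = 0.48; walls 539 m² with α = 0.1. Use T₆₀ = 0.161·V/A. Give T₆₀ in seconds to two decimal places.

1.41 s

Total absorption A = 360·0.16 + 360·0.48 + 539·0.1 = 284.30 m² sabins.
T₆₀ = 0.161·V/A = 0.161·2496/284.30 = 1.413 s.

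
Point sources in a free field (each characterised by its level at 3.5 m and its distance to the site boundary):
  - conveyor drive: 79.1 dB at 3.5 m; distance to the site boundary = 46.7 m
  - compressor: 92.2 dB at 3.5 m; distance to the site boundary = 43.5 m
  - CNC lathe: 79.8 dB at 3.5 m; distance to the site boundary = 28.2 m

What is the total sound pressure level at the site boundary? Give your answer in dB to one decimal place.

Propagate each source to the receiver with L = L_ref − 20·log₁₀(r/r_ref), then add intensities.
conveyor drive: 79.1 − 20·log₁₀(46.7/3.5) = 79.1 − 22.50 = 56.60 dB.
compressor: 92.2 − 20·log₁₀(43.5/3.5) = 92.2 − 21.89 = 70.31 dB.
CNC lathe: 79.8 − 20·log₁₀(28.2/3.5) = 79.8 − 18.12 = 61.68 dB.
Σ 10^(L/10) = 1.267e+07 → L_total = 10·log₁₀(1.267e+07) = 71.03 dB.

71.0 dB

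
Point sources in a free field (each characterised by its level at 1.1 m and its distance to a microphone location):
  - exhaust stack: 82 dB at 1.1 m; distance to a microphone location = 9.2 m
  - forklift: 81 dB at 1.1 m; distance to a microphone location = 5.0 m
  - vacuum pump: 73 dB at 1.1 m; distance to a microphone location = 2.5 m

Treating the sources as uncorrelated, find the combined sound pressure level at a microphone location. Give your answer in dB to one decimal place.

70.9 dB

Propagate each source to the receiver with L = L_ref − 20·log₁₀(r/r_ref), then add intensities.
exhaust stack: 82 − 20·log₁₀(9.2/1.1) = 82 − 18.45 = 63.55 dB.
forklift: 81 − 20·log₁₀(5.0/1.1) = 81 − 13.15 = 67.85 dB.
vacuum pump: 73 − 20·log₁₀(2.5/1.1) = 73 − 7.13 = 65.87 dB.
Σ 10^(L/10) = 1.222e+07 → L_total = 10·log₁₀(1.222e+07) = 70.87 dB.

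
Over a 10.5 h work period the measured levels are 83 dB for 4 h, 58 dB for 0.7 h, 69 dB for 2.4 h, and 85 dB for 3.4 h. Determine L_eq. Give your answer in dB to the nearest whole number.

L_eq = 10·log₁₀[(1/T)·Σ tᵢ·10^(Lᵢ/10)] with T = 10.5 h.
Σ tᵢ·10^(Lᵢ/10) = 4·10^(83/10) + 0.7·10^(58/10) + 2.4·10^(69/10) + 3.4·10^(85/10) = 1.893e+09.
L_eq = 10·log₁₀(1.893e+09/10.5) = 82.56 dB.

83 dB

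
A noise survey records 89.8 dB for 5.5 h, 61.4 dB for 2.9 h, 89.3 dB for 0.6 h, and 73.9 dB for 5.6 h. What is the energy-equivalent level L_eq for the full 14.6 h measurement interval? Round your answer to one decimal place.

86.1 dB

The energy average is taken in the linear domain: L_eq = 10·log₁₀[(Σ tᵢ·10^(Lᵢ/10))/T], T = 14.6 h.
Σ tᵢ·10^(Lᵢ/10) = 5.5·10^(89.8/10) + 2.9·10^(61.4/10) + 0.6·10^(89.3/10) + 5.6·10^(73.9/10) = 5.905e+09.
L_eq = 10·log₁₀(5.905e+09/14.6) = 86.07 dB.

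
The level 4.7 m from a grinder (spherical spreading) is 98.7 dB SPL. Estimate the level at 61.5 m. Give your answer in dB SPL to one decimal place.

For a point source, L₂ = L₁ − 20·log₁₀(r₂/r₁).
L₂ = 98.7 − 20·log₁₀(61.5/4.7) = 98.7 − 22.336 = 76.36 dB SPL.

76.4 dB SPL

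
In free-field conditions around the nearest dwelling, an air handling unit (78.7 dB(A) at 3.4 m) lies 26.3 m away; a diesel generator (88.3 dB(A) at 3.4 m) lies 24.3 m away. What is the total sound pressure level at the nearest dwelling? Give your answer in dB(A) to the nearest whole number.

Apply inverse-square spreading to bring every level to the receiver, then sum 10^(L/10).
air handling unit: 78.7 − 20·log₁₀(26.3/3.4) = 78.7 − 17.77 = 60.93 dB(A).
diesel generator: 88.3 − 20·log₁₀(24.3/3.4) = 88.3 − 17.08 = 71.22 dB(A).
Σ 10^(L/10) = 1.447e+07 → L_total = 10·log₁₀(1.447e+07) = 71.61 dB(A).

72 dB(A)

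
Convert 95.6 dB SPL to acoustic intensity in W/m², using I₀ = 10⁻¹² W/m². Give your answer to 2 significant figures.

0.0036 W/m²

I = I₀·10^(L/10) = 10⁻¹² × 10^(95.6/10) = 10^(-2.440).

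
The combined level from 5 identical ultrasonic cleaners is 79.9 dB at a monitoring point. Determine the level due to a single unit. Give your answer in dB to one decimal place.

Dividing the total intensity by 5 lowers the level by 10·log₁₀ 5 = 6.990 dB: L₁ = 79.9 − 6.990.

72.9 dB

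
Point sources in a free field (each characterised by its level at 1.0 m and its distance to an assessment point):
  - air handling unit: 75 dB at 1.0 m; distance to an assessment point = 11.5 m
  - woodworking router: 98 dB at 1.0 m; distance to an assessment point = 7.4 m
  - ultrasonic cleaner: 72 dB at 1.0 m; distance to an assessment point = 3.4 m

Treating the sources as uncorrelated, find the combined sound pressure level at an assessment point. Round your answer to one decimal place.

Propagate each source to the receiver with L = L_ref − 20·log₁₀(r/r_ref), then add intensities.
air handling unit: 75 − 20·log₁₀(11.5/1.0) = 75 − 21.21 = 53.79 dB.
woodworking router: 98 − 20·log₁₀(7.4/1.0) = 98 − 17.38 = 80.62 dB.
ultrasonic cleaner: 72 − 20·log₁₀(3.4/1.0) = 72 − 10.63 = 61.37 dB.
Σ 10^(L/10) = 1.168e+08 → L_total = 10·log₁₀(1.168e+08) = 80.68 dB.

80.7 dB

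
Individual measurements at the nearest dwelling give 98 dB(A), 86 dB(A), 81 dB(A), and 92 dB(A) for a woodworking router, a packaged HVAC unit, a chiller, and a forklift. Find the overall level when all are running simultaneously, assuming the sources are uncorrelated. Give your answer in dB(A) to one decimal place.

For uncorrelated sources the intensities add, so convert each level to linear form, sum, and take 10·log₁₀ of the total.
Σ 10^(L/10) = 10^(98/10) + 10^(86/10) + 10^(81/10) + 10^(92/10) = 8.418e+09.
L_total = 10·log₁₀(8.418e+09) = 99.25 dB(A).

99.3 dB(A)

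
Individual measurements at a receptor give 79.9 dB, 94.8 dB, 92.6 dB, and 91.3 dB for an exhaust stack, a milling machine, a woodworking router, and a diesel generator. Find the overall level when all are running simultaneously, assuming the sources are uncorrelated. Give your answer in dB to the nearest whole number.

98 dB

Incoherent sources combine by intensity addition: L_total = 10·log₁₀(Σ 10^(L_i/10)).
Σ 10^(L/10) = 10^(79.9/10) + 10^(94.8/10) + 10^(92.6/10) + 10^(91.3/10) = 6.286e+09.
L_total = 10·log₁₀(6.286e+09) = 97.98 dB.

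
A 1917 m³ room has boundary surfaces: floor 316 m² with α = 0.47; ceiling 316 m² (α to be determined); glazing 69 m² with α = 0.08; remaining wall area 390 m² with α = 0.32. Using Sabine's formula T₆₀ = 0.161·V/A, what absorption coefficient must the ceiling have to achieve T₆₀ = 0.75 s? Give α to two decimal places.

Required total absorption A = 0.161·1917/0.75 = 411.52 m².
Absorption from the other surfaces = 316·0.47 + 69·0.08 + 390·0.32 = 278.84 m², so the ceiling must supply 132.68 m² over 316 m².
α = 132.68/316 = 0.420.

0.42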